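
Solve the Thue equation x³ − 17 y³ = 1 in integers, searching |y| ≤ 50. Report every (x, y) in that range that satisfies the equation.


The equation is x³ - 17y³ = 1. For fixed y, x³ = 17·y³ + 1, so a solution requires the RHS to be a perfect cube.
Strategy: iterate y from -50 to 50, compute RHS = 17·y³ + 1, and check whether it is a (positive or negative) perfect cube.
Check small values of y:
  y = 0: RHS = 1 = (1)³ ⇒ x = 1 works.
  y = 1: RHS = 18 is not a perfect cube.
  y = -1: RHS = -16 is not a perfect cube.
  y = 2: RHS = 137 is not a perfect cube.
  y = -2: RHS = -135 is not a perfect cube.
  y = 3: RHS = 460 is not a perfect cube.
  y = -3: RHS = -458 is not a perfect cube.
Continuing, at y = 7: RHS = 5832 = (18)³ ⇒ x = 18 works.
Searching the remaining y in |y| ≤ 50 finds no further solutions.
Collected solutions: (1, 0), (18, 7).

Solutions (with |y| ≤ 50): (1, 0), (18, 7).


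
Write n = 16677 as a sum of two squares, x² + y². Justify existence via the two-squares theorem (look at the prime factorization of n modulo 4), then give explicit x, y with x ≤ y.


Step 1: Factor n = 16677 = 3^2 · 17 · 109.
Step 2: Check the mod-4 condition on each prime factor: 3 ≡ 3 (mod 4), exponent 2 (must be even); 17 ≡ 1 (mod 4), exponent 1; 109 ≡ 1 (mod 4), exponent 1.
All primes ≡ 3 (mod 4) appear to even exponent (or don't appear), so by the two-squares theorem n IS expressible as a sum of two squares.
Step 3: Build a representation. Group n = k² · m with k = 3 and m = 17 · 109 = 1853 (a product of primes ≡ 1 (mod 4)); a representation of m scales to one of n via (k·x)² + (k·y)² = k²(x² + y²). Each prime p ≡ 1 (mod 4) is itself a sum of two squares; find a² by testing p − a² for a perfect square:
  17: 17 − 1² = 16 = 4² ⇒ 17 = 1² + 4².
  109: 109 − 1² = 108, 109 − 2² = 105, 109 − 3² = 100 = 10² ⇒ 109 = 3² + 10².
  Combine using the Brahmagupta–Fibonacci identity (a² + b²)(c² + d²) = (ac − bd)² + (ad + bc)² = (ac + bd)² + (ad − bc)²:
  17 · 109 = 1853: from (1² + 4²)(3² + 10²), take (1·3 − 4·10, 1·10 + 4·3) = (3 − 40, 10 + 12) = (-37, 22); dropping signs (only squares matter) gives (37, 22); check 37² + 22² = 1369 + 484 = 1853 ✓.
  Scale by k = 3: (3·37, 3·22) = (111, 66).
Step 4: Order so x ≤ y and verify: 66² + 111² = 4356 + 12321 = 16677 = n. ✓

n = 16677 = 66² + 111² (one valid representation with x ≤ y).


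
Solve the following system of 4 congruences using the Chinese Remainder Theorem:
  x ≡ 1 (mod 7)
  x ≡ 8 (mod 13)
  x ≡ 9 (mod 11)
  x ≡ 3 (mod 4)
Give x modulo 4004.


Product of moduli M = 7 · 13 · 11 · 4 = 4004.
Merge one congruence at a time:
  Start: x ≡ 1 (mod 7).
  Combine with x ≡ 8 (mod 13); new modulus lcm = 91.
    Write x = 1 + 7·t and substitute into x ≡ 8 (mod 13): 7·t ≡ 8 − 1 = 7 (mod 13).
    The inverse of 7 mod 13 is 2 (since 7·2 = 14 = 1·13 + 1), so t ≡ 2·7 = 14 ≡ 1 (mod 13).
    Then x = 1 + 7·1 = 8, valid modulo lcm(7, 13) = 91: x ≡ 8 (mod 91).
  Combine with x ≡ 9 (mod 11); new modulus lcm = 1001.
    Write x = 8 + 91·t and substitute into x ≡ 9 (mod 11): 91·t ≡ 9 − 8 = 1 (mod 11).
    Reduce coefficients mod 11: 3·t ≡ 1 (mod 11).
    The inverse of 3 mod 11 is 4 (since 3·4 = 12 = 1·11 + 1), so t ≡ 4·1 = 4 ≡ 4 (mod 11).
    Then x = 8 + 91·4 = 372, valid modulo lcm(91, 11) = 1001: x ≡ 372 (mod 1001).
  Combine with x ≡ 3 (mod 4); new modulus lcm = 4004.
    Write x = 372 + 1001·t and substitute into x ≡ 3 (mod 4): 1001·t ≡ 3 − 372 = -369 (mod 4).
    Reduce coefficients mod 4: 1·t ≡ 3 (mod 4).
    So t ≡ 3 (mod 4).
    Then x = 372 + 1001·3 = 3375, valid modulo lcm(1001, 4) = 4004: x ≡ 3375 (mod 4004).
Verify against each original: 3375 mod 7 = 1, 3375 mod 13 = 8, 3375 mod 11 = 9, 3375 mod 4 = 3.

x ≡ 3375 (mod 4004).


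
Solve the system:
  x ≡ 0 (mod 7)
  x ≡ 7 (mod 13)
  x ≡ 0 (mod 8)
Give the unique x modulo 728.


Moduli 7, 13, 8 are pairwise coprime; by CRT there is a unique solution modulo M = 7 · 13 · 8 = 728.
Solve pairwise, accumulating the modulus:
  Start with x ≡ 0 (mod 7).
  Combine with x ≡ 7 (mod 13): since gcd(7, 13) = 1, we get a unique residue mod 91.
    Write x = 0 + 7·t and substitute into x ≡ 7 (mod 13): 7·t ≡ 7 − 0 = 7 (mod 13).
    The inverse of 7 mod 13 is 2 (since 7·2 = 14 = 1·13 + 1), so t ≡ 2·7 = 14 ≡ 1 (mod 13).
    Then x = 0 + 7·1 = 7, valid modulo lcm(7, 13) = 91: x ≡ 7 (mod 91).
  Combine with x ≡ 0 (mod 8): since gcd(91, 8) = 1, we get a unique residue mod 728.
    Write x = 7 + 91·t and substitute into x ≡ 0 (mod 8): 91·t ≡ 0 − 7 = -7 (mod 8).
    Reduce coefficients mod 8: 3·t ≡ 1 (mod 8).
    The inverse of 3 mod 8 is 3 (since 3·3 = 9 = 1·8 + 1), so t ≡ 3·1 = 3 ≡ 3 (mod 8).
    Then x = 7 + 91·3 = 280, valid modulo lcm(91, 8) = 728: x ≡ 280 (mod 728).
Verify: 280 mod 7 = 0 ✓, 280 mod 13 = 7 ✓, 280 mod 8 = 0 ✓.

x ≡ 280 (mod 728).


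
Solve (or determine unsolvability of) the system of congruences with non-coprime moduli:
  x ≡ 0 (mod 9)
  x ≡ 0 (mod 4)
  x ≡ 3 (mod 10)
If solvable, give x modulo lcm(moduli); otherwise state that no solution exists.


Moduli 9, 4, 10 are not pairwise coprime, so CRT works modulo lcm(m_i) when all pairwise compatibility conditions hold.
Pairwise compatibility: gcd(m_i, m_j) must divide a_i - a_j for every pair.
Merge one congruence at a time:
  Start: x ≡ 0 (mod 9).
  Combine with x ≡ 0 (mod 4): gcd(9, 4) = 1; 0 - 0 = 0, which IS divisible by 1, so compatible.
    Write x = 0 + 9·t and substitute into x ≡ 0 (mod 4): 9·t ≡ 0 − 0 = 0 (mod 4).
    Reduce coefficients mod 4: 1·t ≡ 0 (mod 4).
    So t ≡ 0 (mod 4).
    Then x = 0 + 9·0 = 0, valid modulo lcm(9, 4) = 36: x ≡ 0 (mod 36).
  Combine with x ≡ 3 (mod 10): gcd(36, 10) = 2, and 3 - 0 = 3 is NOT divisible by 2.
    ⇒ system is inconsistent (no integer solution).

No solution (the system is inconsistent).


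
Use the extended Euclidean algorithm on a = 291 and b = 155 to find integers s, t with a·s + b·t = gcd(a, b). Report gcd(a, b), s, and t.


Euclidean algorithm on (291, 155) — divide until remainder is 0:
  291 = 1 · 155 + 136
  155 = 1 · 136 + 19
  136 = 7 · 19 + 3
  19 = 6 · 3 + 1
  3 = 3 · 1 + 0
gcd(291, 155) = 1.
Track Bezout coefficients alongside the remainders: start with r₀ = 291 = a·1 + b·0 (s = 1, t = 0) and r₁ = 155 = a·0 + b·1 (s = 0, t = 1); each new remainder r_{k+1} = r_{k-1} − q_k·r_k inherits s_{k+1} = s_{k-1} − q_k·s_k, t_{k+1} = t_{k-1} − q_k·t_k, so r_k = a·s_k + b·t_k at every step:
  q = 1: r = 136, s = 1 − 1·0 = 1, t = 0 − 1·1 = -1  (check: 291·1 + 155·(-1) = 136)
  q = 1: r = 19, s = 0 − 1·1 = -1, t = 1 − 1·(-1) = 2  (check: 291·(-1) + 155·2 = 19)
  q = 7: r = 3, s = 1 − 7·(-1) = 8, t = -1 − 7·2 = -15  (check: 291·8 + 155·(-15) = 3)
  q = 6: r = 1, s = -1 − 6·8 = -49, t = 2 − 6·(-15) = 92  (check: 291·(-49) + 155·92 = 1)
The row with r = 1 (the gcd) gives the Bezout coefficients s = -49, t = 92.
Result: 291 · (-49) + 155 · (92) = 1.

gcd(291, 155) = 1; s = -49, t = 92 (check: 291·(-49) + 155·92 = 1).


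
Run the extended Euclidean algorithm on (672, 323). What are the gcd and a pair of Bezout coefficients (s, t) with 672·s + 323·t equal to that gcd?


Euclidean algorithm on (672, 323) — divide until remainder is 0:
  672 = 2 · 323 + 26
  323 = 12 · 26 + 11
  26 = 2 · 11 + 4
  11 = 2 · 4 + 3
  4 = 1 · 3 + 1
  3 = 3 · 1 + 0
gcd(672, 323) = 1.
Track Bezout coefficients alongside the remainders: start with r₀ = 672 = a·1 + b·0 (s = 1, t = 0) and r₁ = 323 = a·0 + b·1 (s = 0, t = 1); each new remainder r_{k+1} = r_{k-1} − q_k·r_k inherits s_{k+1} = s_{k-1} − q_k·s_k, t_{k+1} = t_{k-1} − q_k·t_k, so r_k = a·s_k + b·t_k at every step:
  q = 2: r = 26, s = 1 − 2·0 = 1, t = 0 − 2·1 = -2  (check: 672·1 + 323·(-2) = 26)
  q = 12: r = 11, s = 0 − 12·1 = -12, t = 1 − 12·(-2) = 25  (check: 672·(-12) + 323·25 = 11)
  q = 2: r = 4, s = 1 − 2·(-12) = 25, t = -2 − 2·25 = -52  (check: 672·25 + 323·(-52) = 4)
  q = 2: r = 3, s = -12 − 2·25 = -62, t = 25 − 2·(-52) = 129  (check: 672·(-62) + 323·129 = 3)
  q = 1: r = 1, s = 25 − 1·(-62) = 87, t = -52 − 1·129 = -181  (check: 672·87 + 323·(-181) = 1)
The row with r = 1 (the gcd) gives the Bezout coefficients s = 87, t = -181.
Result: 672 · (87) + 323 · (-181) = 1.

gcd(672, 323) = 1; s = 87, t = -181 (check: 672·87 + 323·(-181) = 1).


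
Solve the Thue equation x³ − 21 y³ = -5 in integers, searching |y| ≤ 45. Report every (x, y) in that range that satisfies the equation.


The equation is x³ - 21y³ = -5. For fixed y, x³ = 21·y³ − 5, so a solution requires the RHS to be a perfect cube.
Strategy: iterate y from -45 to 45, compute RHS = 21·y³ − 5, and check whether it is a (positive or negative) perfect cube.
Check small values of y:
  y = 0: RHS = -5 is not a perfect cube.
  y = 1: RHS = 16 is not a perfect cube.
  y = -1: RHS = -26 is not a perfect cube.
  y = 2: RHS = 163 is not a perfect cube.
  y = -2: RHS = -173 is not a perfect cube.
  y = 3: RHS = 562 is not a perfect cube.
  y = -3: RHS = -572 is not a perfect cube.
Continuing the search up to |y| = 45 finds no solutions either.
No (x, y) in the scanned range satisfies the equation.

No integer solutions with |y| ≤ 45.


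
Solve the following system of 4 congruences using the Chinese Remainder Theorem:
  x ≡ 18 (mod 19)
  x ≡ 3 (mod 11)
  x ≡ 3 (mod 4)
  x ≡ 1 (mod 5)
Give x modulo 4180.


Product of moduli M = 19 · 11 · 4 · 5 = 4180.
Merge one congruence at a time:
  Start: x ≡ 18 (mod 19).
  Combine with x ≡ 3 (mod 11); new modulus lcm = 209.
    Write x = 18 + 19·t and substitute into x ≡ 3 (mod 11): 19·t ≡ 3 − 18 = -15 (mod 11).
    Reduce coefficients mod 11: 8·t ≡ 7 (mod 11).
    The inverse of 8 mod 11 is 7 (since 8·7 = 56 = 5·11 + 1), so t ≡ 7·7 = 49 ≡ 5 (mod 11).
    Then x = 18 + 19·5 = 113, valid modulo lcm(19, 11) = 209: x ≡ 113 (mod 209).
  Combine with x ≡ 3 (mod 4); new modulus lcm = 836.
    Write x = 113 + 209·t and substitute into x ≡ 3 (mod 4): 209·t ≡ 3 − 113 = -110 (mod 4).
    Reduce coefficients mod 4: 1·t ≡ 2 (mod 4).
    So t ≡ 2 (mod 4).
    Then x = 113 + 209·2 = 531, valid modulo lcm(209, 4) = 836: x ≡ 531 (mod 836).
  Combine with x ≡ 1 (mod 5); new modulus lcm = 4180.
    Write x = 531 + 836·t and substitute into x ≡ 1 (mod 5): 836·t ≡ 1 − 531 = -530 (mod 5).
    Reduce coefficients mod 5: 1·t ≡ 0 (mod 5).
    So t ≡ 0 (mod 5).
    Then x = 531 + 836·0 = 531, valid modulo lcm(836, 5) = 4180: x ≡ 531 (mod 4180).
Verify against each original: 531 mod 19 = 18, 531 mod 11 = 3, 531 mod 4 = 3, 531 mod 5 = 1.

x ≡ 531 (mod 4180).


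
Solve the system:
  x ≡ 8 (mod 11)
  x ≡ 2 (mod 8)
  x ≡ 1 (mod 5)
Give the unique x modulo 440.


Moduli 11, 8, 5 are pairwise coprime; by CRT there is a unique solution modulo M = 11 · 8 · 5 = 440.
Solve pairwise, accumulating the modulus:
  Start with x ≡ 8 (mod 11).
  Combine with x ≡ 2 (mod 8): since gcd(11, 8) = 1, we get a unique residue mod 88.
    Write x = 8 + 11·t and substitute into x ≡ 2 (mod 8): 11·t ≡ 2 − 8 = -6 (mod 8).
    Reduce coefficients mod 8: 3·t ≡ 2 (mod 8).
    The inverse of 3 mod 8 is 3 (since 3·3 = 9 = 1·8 + 1), so t ≡ 3·2 = 6 ≡ 6 (mod 8).
    Then x = 8 + 11·6 = 74, valid modulo lcm(11, 8) = 88: x ≡ 74 (mod 88).
  Combine with x ≡ 1 (mod 5): since gcd(88, 5) = 1, we get a unique residue mod 440.
    Write x = 74 + 88·t and substitute into x ≡ 1 (mod 5): 88·t ≡ 1 − 74 = -73 (mod 5).
    Reduce coefficients mod 5: 3·t ≡ 2 (mod 5).
    The inverse of 3 mod 5 is 2 (since 3·2 = 6 = 1·5 + 1), so t ≡ 2·2 = 4 ≡ 4 (mod 5).
    Then x = 74 + 88·4 = 426, valid modulo lcm(88, 5) = 440: x ≡ 426 (mod 440).
Verify: 426 mod 11 = 8 ✓, 426 mod 8 = 2 ✓, 426 mod 5 = 1 ✓.

x ≡ 426 (mod 440).


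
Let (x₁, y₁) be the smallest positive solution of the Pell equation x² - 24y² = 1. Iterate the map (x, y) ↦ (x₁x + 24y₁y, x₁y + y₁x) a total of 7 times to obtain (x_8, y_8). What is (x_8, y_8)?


Step 1: Find the fundamental solution (x₁, y₁) of x² - 24y² = 1.
  Expand √24 as a continued fraction. a₀ = ⌊√24⌋ = 4; iterate m_{k+1} = d_k·a_k − m_k, d_{k+1} = (24 − m_{k+1}²)/d_k, a_{k+1} = ⌊(a₀ + m_{k+1})/d_{k+1}⌋ (starting m₀ = 0, d₀ = 1), with convergents p_k = a_k·p_{k-1} + p_{k-2}, q_k = a_k·q_{k-1} + q_{k-2} (p₋₁ = 1, q₋₁ = 0):
  k = 0: a₀ = 4; p₀/q₀ = 4/1; p₀² − 24·q₀² = 16 − 24 = -8.
  k = 1: m = 4, d = 8, a = ⌊(4 + 4)/8⌋ = 1; p/q = (1·4 + 1)/(1·1 + 0) = 5/1; p² − 24·q² = 25 − 24 = 1.
  The first convergent with p² − 24·q² = 1 gives the fundamental solution (x₁, y₁) = (5, 1).
Step 2: Apply the recurrence (x_{n+1}, y_{n+1}) = (x₁x_n + 24y₁y_n, x₁y_n + y₁x_n) repeatedly.
  From (x_1, y_1) = (5, 1): x_2 = 5·5 + 24·1·1 = 49; y_2 = 5·1 + 1·5 = 10.
  From (x_2, y_2) = (49, 10): x_3 = 5·49 + 24·1·10 = 485; y_3 = 5·10 + 1·49 = 99.
  From (x_3, y_3) = (485, 99): x_4 = 5·485 + 24·1·99 = 4801; y_4 = 5·99 + 1·485 = 980.
  From (x_4, y_4) = (4801, 980): x_5 = 5·4801 + 24·1·980 = 47525; y_5 = 5·980 + 1·4801 = 9701.
  From (x_5, y_5) = (47525, 9701): x_6 = 5·47525 + 24·1·9701 = 470449; y_6 = 5·9701 + 1·47525 = 96030.
  From (x_6, y_6) = (470449, 96030): x_7 = 5·470449 + 24·1·96030 = 4656965; y_7 = 5·96030 + 1·470449 = 950599.
  From (x_7, y_7) = (4656965, 950599): x_8 = 5·4656965 + 24·1·950599 = 46099201; y_8 = 5·950599 + 1·4656965 = 9409960.
Step 3: Verify x_8² - 24·y_8² = 2125136332838401 - 2125136332838400 = 1 (should be 1). ✓

(x_1, y_1) = (5, 1); (x_8, y_8) = (46099201, 9409960).


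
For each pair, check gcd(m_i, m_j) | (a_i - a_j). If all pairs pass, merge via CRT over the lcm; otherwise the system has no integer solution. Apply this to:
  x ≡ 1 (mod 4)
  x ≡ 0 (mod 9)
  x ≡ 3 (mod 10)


Moduli 4, 9, 10 are not pairwise coprime, so CRT works modulo lcm(m_i) when all pairwise compatibility conditions hold.
Pairwise compatibility: gcd(m_i, m_j) must divide a_i - a_j for every pair.
Merge one congruence at a time:
  Start: x ≡ 1 (mod 4).
  Combine with x ≡ 0 (mod 9): gcd(4, 9) = 1; 0 - 1 = -1, which IS divisible by 1, so compatible.
    Write x = 1 + 4·t and substitute into x ≡ 0 (mod 9): 4·t ≡ 0 − 1 = -1 (mod 9).
    Reduce coefficients mod 9: 4·t ≡ 8 (mod 9).
    The inverse of 4 mod 9 is 7 (since 4·7 = 28 = 3·9 + 1), so t ≡ 7·8 = 56 ≡ 2 (mod 9).
    Then x = 1 + 4·2 = 9, valid modulo lcm(4, 9) = 36: x ≡ 9 (mod 36).
  Combine with x ≡ 3 (mod 10): gcd(36, 10) = 2; 3 - 9 = -6, which IS divisible by 2, so compatible.
    Write x = 9 + 36·t and substitute into x ≡ 3 (mod 10): 36·t ≡ 3 − 9 = -6 (mod 10).
    Divide the congruence (and modulus) by g = 2: 18·t ≡ -3 (mod 5).
    Reduce coefficients mod 5: 3·t ≡ 2 (mod 5).
    The inverse of 3 mod 5 is 2 (since 3·2 = 6 = 1·5 + 1), so t ≡ 2·2 = 4 ≡ 4 (mod 5).
    Then x = 9 + 36·4 = 153, valid modulo lcm(36, 10) = 180: x ≡ 153 (mod 180).
Verify: 153 mod 4 = 1, 153 mod 9 = 0, 153 mod 10 = 3.

x ≡ 153 (mod 180).


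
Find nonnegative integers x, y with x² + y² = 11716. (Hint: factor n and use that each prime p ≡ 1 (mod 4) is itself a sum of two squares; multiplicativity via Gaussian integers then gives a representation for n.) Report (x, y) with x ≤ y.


Step 1: Factor n = 11716 = 2^2 · 29 · 101.
Step 2: Check the mod-4 condition on each prime factor: 2 = 2 (special); 29 ≡ 1 (mod 4), exponent 1; 101 ≡ 1 (mod 4), exponent 1.
All primes ≡ 3 (mod 4) appear to even exponent (or don't appear), so by the two-squares theorem n IS expressible as a sum of two squares.
Step 3: Build a representation. Group n = k² · m with k = 2 and m = 29 · 101 = 2929 (a product of primes ≡ 1 (mod 4)); a representation of m scales to one of n via (k·x)² + (k·y)² = k²(x² + y²). Each prime p ≡ 1 (mod 4) is itself a sum of two squares; find a² by testing p − a² for a perfect square:
  29: 29 − 1² = 28, 29 − 2² = 25 = 5² ⇒ 29 = 2² + 5².
  101: 101 − 1² = 100 = 10² ⇒ 101 = 1² + 10².
  Combine using the Brahmagupta–Fibonacci identity (a² + b²)(c² + d²) = (ac − bd)² + (ad + bc)² = (ac + bd)² + (ad − bc)²:
  29 · 101 = 2929: from (2² + 5²)(1² + 10²), take (2·1 − 5·10, 2·10 + 5·1) = (2 − 50, 20 + 5) = (-48, 25); dropping signs (only squares matter) gives (48, 25); check 48² + 25² = 2304 + 625 = 2929 ✓.
  Scale by k = 2: (2·48, 2·25) = (96, 50).
Step 4: Order so x ≤ y and verify: 50² + 96² = 2500 + 9216 = 11716 = n. ✓

n = 11716 = 50² + 96² (one valid representation with x ≤ y).


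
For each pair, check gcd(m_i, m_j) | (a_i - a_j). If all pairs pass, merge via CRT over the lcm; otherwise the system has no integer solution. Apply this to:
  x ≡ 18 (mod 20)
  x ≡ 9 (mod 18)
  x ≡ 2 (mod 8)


Moduli 20, 18, 8 are not pairwise coprime, so CRT works modulo lcm(m_i) when all pairwise compatibility conditions hold.
Pairwise compatibility: gcd(m_i, m_j) must divide a_i - a_j for every pair.
Merge one congruence at a time:
  Start: x ≡ 18 (mod 20).
  Combine with x ≡ 9 (mod 18): gcd(20, 18) = 2, and 9 - 18 = -9 is NOT divisible by 2.
    ⇒ system is inconsistent (no integer solution).

No solution (the system is inconsistent).


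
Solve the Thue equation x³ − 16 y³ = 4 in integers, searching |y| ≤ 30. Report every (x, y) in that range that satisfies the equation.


The equation is x³ - 16y³ = 4. For fixed y, x³ = 16·y³ + 4, so a solution requires the RHS to be a perfect cube.
Strategy: iterate y from -30 to 30, compute RHS = 16·y³ + 4, and check whether it is a (positive or negative) perfect cube.
Check small values of y:
  y = 0: RHS = 4 is not a perfect cube.
  y = 1: RHS = 20 is not a perfect cube.
  y = -1: RHS = -12 is not a perfect cube.
  y = 2: RHS = 132 is not a perfect cube.
  y = -2: RHS = -124 is not a perfect cube.
  y = 3: RHS = 436 is not a perfect cube.
  y = -3: RHS = -428 is not a perfect cube.
Continuing the search up to |y| = 30 finds no solutions either.
No (x, y) in the scanned range satisfies the equation.

No integer solutions with |y| ≤ 30.


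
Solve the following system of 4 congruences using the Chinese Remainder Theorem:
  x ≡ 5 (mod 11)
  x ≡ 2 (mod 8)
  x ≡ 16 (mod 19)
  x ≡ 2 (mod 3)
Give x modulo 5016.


Product of moduli M = 11 · 8 · 19 · 3 = 5016.
Merge one congruence at a time:
  Start: x ≡ 5 (mod 11).
  Combine with x ≡ 2 (mod 8); new modulus lcm = 88.
    Write x = 5 + 11·t and substitute into x ≡ 2 (mod 8): 11·t ≡ 2 − 5 = -3 (mod 8).
    Reduce coefficients mod 8: 3·t ≡ 5 (mod 8).
    The inverse of 3 mod 8 is 3 (since 3·3 = 9 = 1·8 + 1), so t ≡ 3·5 = 15 ≡ 7 (mod 8).
    Then x = 5 + 11·7 = 82, valid modulo lcm(11, 8) = 88: x ≡ 82 (mod 88).
  Combine with x ≡ 16 (mod 19); new modulus lcm = 1672.
    Write x = 82 + 88·t and substitute into x ≡ 16 (mod 19): 88·t ≡ 16 − 82 = -66 (mod 19).
    Reduce coefficients mod 19: 12·t ≡ 10 (mod 19).
    The inverse of 12 mod 19 is 8 (since 12·8 = 96 = 5·19 + 1), so t ≡ 8·10 = 80 ≡ 4 (mod 19).
    Then x = 82 + 88·4 = 434, valid modulo lcm(88, 19) = 1672: x ≡ 434 (mod 1672).
  Combine with x ≡ 2 (mod 3); new modulus lcm = 5016.
    Write x = 434 + 1672·t and substitute into x ≡ 2 (mod 3): 1672·t ≡ 2 − 434 = -432 (mod 3).
    Reduce coefficients mod 3: 1·t ≡ 0 (mod 3).
    So t ≡ 0 (mod 3).
    Then x = 434 + 1672·0 = 434, valid modulo lcm(1672, 3) = 5016: x ≡ 434 (mod 5016).
Verify against each original: 434 mod 11 = 5, 434 mod 8 = 2, 434 mod 19 = 16, 434 mod 3 = 2.

x ≡ 434 (mod 5016).


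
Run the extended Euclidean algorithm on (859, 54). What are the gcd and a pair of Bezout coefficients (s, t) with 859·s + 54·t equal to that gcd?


Euclidean algorithm on (859, 54) — divide until remainder is 0:
  859 = 15 · 54 + 49
  54 = 1 · 49 + 5
  49 = 9 · 5 + 4
  5 = 1 · 4 + 1
  4 = 4 · 1 + 0
gcd(859, 54) = 1.
Track Bezout coefficients alongside the remainders: start with r₀ = 859 = a·1 + b·0 (s = 1, t = 0) and r₁ = 54 = a·0 + b·1 (s = 0, t = 1); each new remainder r_{k+1} = r_{k-1} − q_k·r_k inherits s_{k+1} = s_{k-1} − q_k·s_k, t_{k+1} = t_{k-1} − q_k·t_k, so r_k = a·s_k + b·t_k at every step:
  q = 15: r = 49, s = 1 − 15·0 = 1, t = 0 − 15·1 = -15  (check: 859·1 + 54·(-15) = 49)
  q = 1: r = 5, s = 0 − 1·1 = -1, t = 1 − 1·(-15) = 16  (check: 859·(-1) + 54·16 = 5)
  q = 9: r = 4, s = 1 − 9·(-1) = 10, t = -15 − 9·16 = -159  (check: 859·10 + 54·(-159) = 4)
  q = 1: r = 1, s = -1 − 1·10 = -11, t = 16 − 1·(-159) = 175  (check: 859·(-11) + 54·175 = 1)
The row with r = 1 (the gcd) gives the Bezout coefficients s = -11, t = 175.
Result: 859 · (-11) + 54 · (175) = 1.

gcd(859, 54) = 1; s = -11, t = 175 (check: 859·(-11) + 54·175 = 1).


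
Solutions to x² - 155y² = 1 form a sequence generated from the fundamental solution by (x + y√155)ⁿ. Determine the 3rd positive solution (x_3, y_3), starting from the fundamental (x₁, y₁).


Step 1: Find the fundamental solution (x₁, y₁) of x² - 155y² = 1.
  Expand √155 as a continued fraction. a₀ = ⌊√155⌋ = 12; iterate m_{k+1} = d_k·a_k − m_k, d_{k+1} = (155 − m_{k+1}²)/d_k, a_{k+1} = ⌊(a₀ + m_{k+1})/d_{k+1}⌋ (starting m₀ = 0, d₀ = 1), with convergents p_k = a_k·p_{k-1} + p_{k-2}, q_k = a_k·q_{k-1} + q_{k-2} (p₋₁ = 1, q₋₁ = 0):
  k = 0: a₀ = 12; p₀/q₀ = 12/1; p₀² − 155·q₀² = 144 − 155 = -11.
  k = 1: m = 12, d = 11, a = ⌊(12 + 12)/11⌋ = 2; p/q = (2·12 + 1)/(2·1 + 0) = 25/2; p² − 155·q² = 625 − 620 = 5.
  k = 2: m = 10, d = 5, a = ⌊(12 + 10)/5⌋ = 4; p/q = (4·25 + 12)/(4·2 + 1) = 112/9; p² − 155·q² = 12544 − 12555 = -11.
  k = 3: m = 10, d = 11, a = ⌊(12 + 10)/11⌋ = 2; p/q = (2·112 + 25)/(2·9 + 2) = 249/20; p² − 155·q² = 62001 − 62000 = 1.
  The first convergent with p² − 155·q² = 1 gives the fundamental solution (x₁, y₁) = (249, 20).
Step 2: Apply the recurrence (x_{n+1}, y_{n+1}) = (x₁x_n + 155y₁y_n, x₁y_n + y₁x_n) repeatedly.
  From (x_1, y_1) = (249, 20): x_2 = 249·249 + 155·20·20 = 124001; y_2 = 249·20 + 20·249 = 9960.
  From (x_2, y_2) = (124001, 9960): x_3 = 249·124001 + 155·20·9960 = 61752249; y_3 = 249·9960 + 20·124001 = 4960060.
Step 3: Verify x_3² - 155·y_3² = 3813340256558001 - 3813340256558000 = 1 (should be 1). ✓

(x_1, y_1) = (249, 20); (x_3, y_3) = (61752249, 4960060).


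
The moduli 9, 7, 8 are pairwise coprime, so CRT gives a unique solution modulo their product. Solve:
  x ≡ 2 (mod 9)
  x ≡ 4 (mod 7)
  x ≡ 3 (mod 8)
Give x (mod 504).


Moduli 9, 7, 8 are pairwise coprime; by CRT there is a unique solution modulo M = 9 · 7 · 8 = 504.
Solve pairwise, accumulating the modulus:
  Start with x ≡ 2 (mod 9).
  Combine with x ≡ 4 (mod 7): since gcd(9, 7) = 1, we get a unique residue mod 63.
    Write x = 2 + 9·t and substitute into x ≡ 4 (mod 7): 9·t ≡ 4 − 2 = 2 (mod 7).
    Reduce coefficients mod 7: 2·t ≡ 2 (mod 7).
    The inverse of 2 mod 7 is 4 (since 2·4 = 8 = 1·7 + 1), so t ≡ 4·2 = 8 ≡ 1 (mod 7).
    Then x = 2 + 9·1 = 11, valid modulo lcm(9, 7) = 63: x ≡ 11 (mod 63).
  Combine with x ≡ 3 (mod 8): since gcd(63, 8) = 1, we get a unique residue mod 504.
    Write x = 11 + 63·t and substitute into x ≡ 3 (mod 8): 63·t ≡ 3 − 11 = -8 (mod 8).
    Reduce coefficients mod 8: 7·t ≡ 0 (mod 8).
    The inverse of 7 mod 8 is 7 (since 7·7 = 49 = 6·8 + 1), so t ≡ 7·0 = 0 ≡ 0 (mod 8).
    Then x = 11 + 63·0 = 11, valid modulo lcm(63, 8) = 504: x ≡ 11 (mod 504).
Verify: 11 mod 9 = 2 ✓, 11 mod 7 = 4 ✓, 11 mod 8 = 3 ✓.

x ≡ 11 (mod 504).


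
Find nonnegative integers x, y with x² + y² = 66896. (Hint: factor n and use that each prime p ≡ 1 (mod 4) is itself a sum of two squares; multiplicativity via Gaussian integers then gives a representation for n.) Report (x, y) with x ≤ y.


Step 1: Factor n = 66896 = 2^4 · 37 · 113.
Step 2: Check the mod-4 condition on each prime factor: 2 = 2 (special); 37 ≡ 1 (mod 4), exponent 1; 113 ≡ 1 (mod 4), exponent 1.
All primes ≡ 3 (mod 4) appear to even exponent (or don't appear), so by the two-squares theorem n IS expressible as a sum of two squares.
Step 3: Build a representation. Group n = k² · m with k = 4 and m = 37 · 113 = 4181 (a product of primes ≡ 1 (mod 4)); a representation of m scales to one of n via (k·x)² + (k·y)² = k²(x² + y²). Each prime p ≡ 1 (mod 4) is itself a sum of two squares; find a² by testing p − a² for a perfect square:
  37: 37 − 1² = 36 = 6² ⇒ 37 = 1² + 6².
  113: 113 − 1² = 112, 113 − 2² = 109, 113 − 3² = 104, 113 − 4² = 97, 113 − 5² = 88, 113 − 6² = 77, 113 − 7² = 64 = 8² ⇒ 113 = 7² + 8².
  Combine using the Brahmagupta–Fibonacci identity (a² + b²)(c² + d²) = (ac − bd)² + (ad + bc)² = (ac + bd)² + (ad − bc)²:
  37 · 113 = 4181: from (1² + 6²)(7² + 8²), take (1·7 − 6·8, 1·8 + 6·7) = (7 − 48, 8 + 42) = (-41, 50); dropping signs (only squares matter) gives (41, 50); check 41² + 50² = 1681 + 2500 = 4181 ✓.
  Scale by k = 4: (4·41, 4·50) = (164, 200).
Step 4: Order so x ≤ y and verify: 164² + 200² = 26896 + 40000 = 66896 = n. ✓

n = 66896 = 164² + 200² (one valid representation with x ≤ y).


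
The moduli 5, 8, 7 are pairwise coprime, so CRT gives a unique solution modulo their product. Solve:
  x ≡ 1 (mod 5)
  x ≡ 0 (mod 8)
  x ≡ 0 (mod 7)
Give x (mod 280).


Moduli 5, 8, 7 are pairwise coprime; by CRT there is a unique solution modulo M = 5 · 8 · 7 = 280.
Solve pairwise, accumulating the modulus:
  Start with x ≡ 1 (mod 5).
  Combine with x ≡ 0 (mod 8): since gcd(5, 8) = 1, we get a unique residue mod 40.
    Write x = 1 + 5·t and substitute into x ≡ 0 (mod 8): 5·t ≡ 0 − 1 = -1 (mod 8).
    Reduce coefficients mod 8: 5·t ≡ 7 (mod 8).
    The inverse of 5 mod 8 is 5 (since 5·5 = 25 = 3·8 + 1), so t ≡ 5·7 = 35 ≡ 3 (mod 8).
    Then x = 1 + 5·3 = 16, valid modulo lcm(5, 8) = 40: x ≡ 16 (mod 40).
  Combine with x ≡ 0 (mod 7): since gcd(40, 7) = 1, we get a unique residue mod 280.
    Write x = 16 + 40·t and substitute into x ≡ 0 (mod 7): 40·t ≡ 0 − 16 = -16 (mod 7).
    Reduce coefficients mod 7: 5·t ≡ 5 (mod 7).
    The inverse of 5 mod 7 is 3 (since 5·3 = 15 = 2·7 + 1), so t ≡ 3·5 = 15 ≡ 1 (mod 7).
    Then x = 16 + 40·1 = 56, valid modulo lcm(40, 7) = 280: x ≡ 56 (mod 280).
Verify: 56 mod 5 = 1 ✓, 56 mod 8 = 0 ✓, 56 mod 7 = 0 ✓.

x ≡ 56 (mod 280).


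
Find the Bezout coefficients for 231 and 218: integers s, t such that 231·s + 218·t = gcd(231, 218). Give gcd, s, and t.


Euclidean algorithm on (231, 218) — divide until remainder is 0:
  231 = 1 · 218 + 13
  218 = 16 · 13 + 10
  13 = 1 · 10 + 3
  10 = 3 · 3 + 1
  3 = 3 · 1 + 0
gcd(231, 218) = 1.
Track Bezout coefficients alongside the remainders: start with r₀ = 231 = a·1 + b·0 (s = 1, t = 0) and r₁ = 218 = a·0 + b·1 (s = 0, t = 1); each new remainder r_{k+1} = r_{k-1} − q_k·r_k inherits s_{k+1} = s_{k-1} − q_k·s_k, t_{k+1} = t_{k-1} − q_k·t_k, so r_k = a·s_k + b·t_k at every step:
  q = 1: r = 13, s = 1 − 1·0 = 1, t = 0 − 1·1 = -1  (check: 231·1 + 218·(-1) = 13)
  q = 16: r = 10, s = 0 − 16·1 = -16, t = 1 − 16·(-1) = 17  (check: 231·(-16) + 218·17 = 10)
  q = 1: r = 3, s = 1 − 1·(-16) = 17, t = -1 − 1·17 = -18  (check: 231·17 + 218·(-18) = 3)
  q = 3: r = 1, s = -16 − 3·17 = -67, t = 17 − 3·(-18) = 71  (check: 231·(-67) + 218·71 = 1)
The row with r = 1 (the gcd) gives the Bezout coefficients s = -67, t = 71.
Result: 231 · (-67) + 218 · (71) = 1.

gcd(231, 218) = 1; s = -67, t = 71 (check: 231·(-67) + 218·71 = 1).


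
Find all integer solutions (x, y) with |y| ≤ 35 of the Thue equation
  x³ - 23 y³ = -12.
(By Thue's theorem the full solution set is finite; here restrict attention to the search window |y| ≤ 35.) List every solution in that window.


The equation is x³ - 23y³ = -12. For fixed y, x³ = 23·y³ − 12, so a solution requires the RHS to be a perfect cube.
Strategy: iterate y from -35 to 35, compute RHS = 23·y³ − 12, and check whether it is a (positive or negative) perfect cube.
Check small values of y:
  y = 0: RHS = -12 is not a perfect cube.
  y = 1: RHS = 11 is not a perfect cube.
  y = -1: RHS = -35 is not a perfect cube.
  y = 2: RHS = 172 is not a perfect cube.
  y = -2: RHS = -196 is not a perfect cube.
  y = 3: RHS = 609 is not a perfect cube.
  y = -3: RHS = -633 is not a perfect cube.
Continuing the search up to |y| = 35 finds no solutions either.
No (x, y) in the scanned range satisfies the equation.

No integer solutions with |y| ≤ 35.


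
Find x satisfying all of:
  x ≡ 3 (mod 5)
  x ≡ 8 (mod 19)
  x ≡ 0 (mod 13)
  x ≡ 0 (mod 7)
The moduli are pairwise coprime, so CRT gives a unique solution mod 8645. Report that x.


Product of moduli M = 5 · 19 · 13 · 7 = 8645.
Merge one congruence at a time:
  Start: x ≡ 3 (mod 5).
  Combine with x ≡ 8 (mod 19); new modulus lcm = 95.
    Write x = 3 + 5·t and substitute into x ≡ 8 (mod 19): 5·t ≡ 8 − 3 = 5 (mod 19).
    The inverse of 5 mod 19 is 4 (since 5·4 = 20 = 1·19 + 1), so t ≡ 4·5 = 20 ≡ 1 (mod 19).
    Then x = 3 + 5·1 = 8, valid modulo lcm(5, 19) = 95: x ≡ 8 (mod 95).
  Combine with x ≡ 0 (mod 13); new modulus lcm = 1235.
    Write x = 8 + 95·t and substitute into x ≡ 0 (mod 13): 95·t ≡ 0 − 8 = -8 (mod 13).
    Reduce coefficients mod 13: 4·t ≡ 5 (mod 13).
    The inverse of 4 mod 13 is 10 (since 4·10 = 40 = 3·13 + 1), so t ≡ 10·5 = 50 ≡ 11 (mod 13).
    Then x = 8 + 95·11 = 1053, valid modulo lcm(95, 13) = 1235: x ≡ 1053 (mod 1235).
  Combine with x ≡ 0 (mod 7); new modulus lcm = 8645.
    Write x = 1053 + 1235·t and substitute into x ≡ 0 (mod 7): 1235·t ≡ 0 − 1053 = -1053 (mod 7).
    Reduce coefficients mod 7: 3·t ≡ 4 (mod 7).
    The inverse of 3 mod 7 is 5 (since 3·5 = 15 = 2·7 + 1), so t ≡ 5·4 = 20 ≡ 6 (mod 7).
    Then x = 1053 + 1235·6 = 8463, valid modulo lcm(1235, 7) = 8645: x ≡ 8463 (mod 8645).
Verify against each original: 8463 mod 5 = 3, 8463 mod 19 = 8, 8463 mod 13 = 0, 8463 mod 7 = 0.

x ≡ 8463 (mod 8645).


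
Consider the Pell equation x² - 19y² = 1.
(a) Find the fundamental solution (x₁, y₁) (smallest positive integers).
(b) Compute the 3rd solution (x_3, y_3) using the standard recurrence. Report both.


Step 1: Find the fundamental solution (x₁, y₁) of x² - 19y² = 1.
  Expand √19 as a continued fraction. a₀ = ⌊√19⌋ = 4; iterate m_{k+1} = d_k·a_k − m_k, d_{k+1} = (19 − m_{k+1}²)/d_k, a_{k+1} = ⌊(a₀ + m_{k+1})/d_{k+1}⌋ (starting m₀ = 0, d₀ = 1), with convergents p_k = a_k·p_{k-1} + p_{k-2}, q_k = a_k·q_{k-1} + q_{k-2} (p₋₁ = 1, q₋₁ = 0):
  k = 0: a₀ = 4; p₀/q₀ = 4/1; p₀² − 19·q₀² = 16 − 19 = -3.
  k = 1: m = 4, d = 3, a = ⌊(4 + 4)/3⌋ = 2; p/q = (2·4 + 1)/(2·1 + 0) = 9/2; p² − 19·q² = 81 − 76 = 5.
  k = 2: m = 2, d = 5, a = ⌊(4 + 2)/5⌋ = 1; p/q = (1·9 + 4)/(1·2 + 1) = 13/3; p² − 19·q² = 169 − 171 = -2.
  k = 3: m = 3, d = 2, a = ⌊(4 + 3)/2⌋ = 3; p/q = (3·13 + 9)/(3·3 + 2) = 48/11; p² − 19·q² = 2304 − 2299 = 5.
  k = 4: m = 3, d = 5, a = ⌊(4 + 3)/5⌋ = 1; p/q = (1·48 + 13)/(1·11 + 3) = 61/14; p² − 19·q² = 3721 − 3724 = -3.
  k = 5: m = 2, d = 3, a = ⌊(4 + 2)/3⌋ = 2; p/q = (2·61 + 48)/(2·14 + 11) = 170/39; p² − 19·q² = 28900 − 28899 = 1.
  The first convergent with p² − 19·q² = 1 gives the fundamental solution (x₁, y₁) = (170, 39).
Step 2: Apply the recurrence (x_{n+1}, y_{n+1}) = (x₁x_n + 19y₁y_n, x₁y_n + y₁x_n) repeatedly.
  From (x_1, y_1) = (170, 39): x_2 = 170·170 + 19·39·39 = 57799; y_2 = 170·39 + 39·170 = 13260.
  From (x_2, y_2) = (57799, 13260): x_3 = 170·57799 + 19·39·13260 = 19651490; y_3 = 170·13260 + 39·57799 = 4508361.
Step 3: Verify x_3² - 19·y_3² = 386181059220100 - 386181059220099 = 1 (should be 1). ✓

(x_1, y_1) = (170, 39); (x_3, y_3) = (19651490, 4508361).


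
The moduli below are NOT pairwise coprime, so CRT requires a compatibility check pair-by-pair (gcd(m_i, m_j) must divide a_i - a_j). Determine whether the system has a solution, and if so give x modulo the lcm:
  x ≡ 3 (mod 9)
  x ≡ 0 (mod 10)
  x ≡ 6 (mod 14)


Moduli 9, 10, 14 are not pairwise coprime, so CRT works modulo lcm(m_i) when all pairwise compatibility conditions hold.
Pairwise compatibility: gcd(m_i, m_j) must divide a_i - a_j for every pair.
Merge one congruence at a time:
  Start: x ≡ 3 (mod 9).
  Combine with x ≡ 0 (mod 10): gcd(9, 10) = 1; 0 - 3 = -3, which IS divisible by 1, so compatible.
    Write x = 3 + 9·t and substitute into x ≡ 0 (mod 10): 9·t ≡ 0 − 3 = -3 (mod 10).
    Reduce coefficients mod 10: 9·t ≡ 7 (mod 10).
    The inverse of 9 mod 10 is 9 (since 9·9 = 81 = 8·10 + 1), so t ≡ 9·7 = 63 ≡ 3 (mod 10).
    Then x = 3 + 9·3 = 30, valid modulo lcm(9, 10) = 90: x ≡ 30 (mod 90).
  Combine with x ≡ 6 (mod 14): gcd(90, 14) = 2; 6 - 30 = -24, which IS divisible by 2, so compatible.
    Write x = 30 + 90·t and substitute into x ≡ 6 (mod 14): 90·t ≡ 6 − 30 = -24 (mod 14).
    Divide the congruence (and modulus) by g = 2: 45·t ≡ -12 (mod 7).
    Reduce coefficients mod 7: 3·t ≡ 2 (mod 7).
    The inverse of 3 mod 7 is 5 (since 3·5 = 15 = 2·7 + 1), so t ≡ 5·2 = 10 ≡ 3 (mod 7).
    Then x = 30 + 90·3 = 300, valid modulo lcm(90, 14) = 630: x ≡ 300 (mod 630).
Verify: 300 mod 9 = 3, 300 mod 10 = 0, 300 mod 14 = 6.

x ≡ 300 (mod 630).


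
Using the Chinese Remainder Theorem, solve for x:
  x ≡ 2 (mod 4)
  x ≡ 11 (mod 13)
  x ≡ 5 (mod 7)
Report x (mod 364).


Moduli 4, 13, 7 are pairwise coprime; by CRT there is a unique solution modulo M = 4 · 13 · 7 = 364.
Solve pairwise, accumulating the modulus:
  Start with x ≡ 2 (mod 4).
  Combine with x ≡ 11 (mod 13): since gcd(4, 13) = 1, we get a unique residue mod 52.
    Write x = 2 + 4·t and substitute into x ≡ 11 (mod 13): 4·t ≡ 11 − 2 = 9 (mod 13).
    The inverse of 4 mod 13 is 10 (since 4·10 = 40 = 3·13 + 1), so t ≡ 10·9 = 90 ≡ 12 (mod 13).
    Then x = 2 + 4·12 = 50, valid modulo lcm(4, 13) = 52: x ≡ 50 (mod 52).
  Combine with x ≡ 5 (mod 7): since gcd(52, 7) = 1, we get a unique residue mod 364.
    Write x = 50 + 52·t and substitute into x ≡ 5 (mod 7): 52·t ≡ 5 − 50 = -45 (mod 7).
    Reduce coefficients mod 7: 3·t ≡ 4 (mod 7).
    The inverse of 3 mod 7 is 5 (since 3·5 = 15 = 2·7 + 1), so t ≡ 5·4 = 20 ≡ 6 (mod 7).
    Then x = 50 + 52·6 = 362, valid modulo lcm(52, 7) = 364: x ≡ 362 (mod 364).
Verify: 362 mod 4 = 2 ✓, 362 mod 13 = 11 ✓, 362 mod 7 = 5 ✓.

x ≡ 362 (mod 364).


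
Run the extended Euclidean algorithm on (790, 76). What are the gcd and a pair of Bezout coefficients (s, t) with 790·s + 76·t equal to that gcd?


Euclidean algorithm on (790, 76) — divide until remainder is 0:
  790 = 10 · 76 + 30
  76 = 2 · 30 + 16
  30 = 1 · 16 + 14
  16 = 1 · 14 + 2
  14 = 7 · 2 + 0
gcd(790, 76) = 2.
Track Bezout coefficients alongside the remainders: start with r₀ = 790 = a·1 + b·0 (s = 1, t = 0) and r₁ = 76 = a·0 + b·1 (s = 0, t = 1); each new remainder r_{k+1} = r_{k-1} − q_k·r_k inherits s_{k+1} = s_{k-1} − q_k·s_k, t_{k+1} = t_{k-1} − q_k·t_k, so r_k = a·s_k + b·t_k at every step:
  q = 10: r = 30, s = 1 − 10·0 = 1, t = 0 − 10·1 = -10  (check: 790·1 + 76·(-10) = 30)
  q = 2: r = 16, s = 0 − 2·1 = -2, t = 1 − 2·(-10) = 21  (check: 790·(-2) + 76·21 = 16)
  q = 1: r = 14, s = 1 − 1·(-2) = 3, t = -10 − 1·21 = -31  (check: 790·3 + 76·(-31) = 14)
  q = 1: r = 2, s = -2 − 1·3 = -5, t = 21 − 1·(-31) = 52  (check: 790·(-5) + 76·52 = 2)
The row with r = 2 (the gcd) gives the Bezout coefficients s = -5, t = 52.
Result: 790 · (-5) + 76 · (52) = 2.

gcd(790, 76) = 2; s = -5, t = 52 (check: 790·(-5) + 76·52 = 2).


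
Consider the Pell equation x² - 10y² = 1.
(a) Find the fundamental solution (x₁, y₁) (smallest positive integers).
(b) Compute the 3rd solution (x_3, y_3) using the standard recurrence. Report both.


Step 1: Find the fundamental solution (x₁, y₁) of x² - 10y² = 1.
  Expand √10 as a continued fraction. a₀ = ⌊√10⌋ = 3; iterate m_{k+1} = d_k·a_k − m_k, d_{k+1} = (10 − m_{k+1}²)/d_k, a_{k+1} = ⌊(a₀ + m_{k+1})/d_{k+1}⌋ (starting m₀ = 0, d₀ = 1), with convergents p_k = a_k·p_{k-1} + p_{k-2}, q_k = a_k·q_{k-1} + q_{k-2} (p₋₁ = 1, q₋₁ = 0):
  k = 0: a₀ = 3; p₀/q₀ = 3/1; p₀² − 10·q₀² = 9 − 10 = -1.
  k = 1: m = 3, d = 1, a = ⌊(3 + 3)/1⌋ = 6; p/q = (6·3 + 1)/(6·1 + 0) = 19/6; p² − 10·q² = 361 − 360 = 1.
  The first convergent with p² − 10·q² = 1 gives the fundamental solution (x₁, y₁) = (19, 6).
Step 2: Apply the recurrence (x_{n+1}, y_{n+1}) = (x₁x_n + 10y₁y_n, x₁y_n + y₁x_n) repeatedly.
  From (x_1, y_1) = (19, 6): x_2 = 19·19 + 10·6·6 = 721; y_2 = 19·6 + 6·19 = 228.
  From (x_2, y_2) = (721, 228): x_3 = 19·721 + 10·6·228 = 27379; y_3 = 19·228 + 6·721 = 8658.
Step 3: Verify x_3² - 10·y_3² = 749609641 - 749609640 = 1 (should be 1). ✓

(x_1, y_1) = (19, 6); (x_3, y_3) = (27379, 8658).


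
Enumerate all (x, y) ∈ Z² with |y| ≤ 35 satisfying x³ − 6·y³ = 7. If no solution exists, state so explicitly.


The equation is x³ - 6y³ = 7. For fixed y, x³ = 6·y³ + 7, so a solution requires the RHS to be a perfect cube.
Strategy: iterate y from -35 to 35, compute RHS = 6·y³ + 7, and check whether it is a (positive or negative) perfect cube.
Check small values of y:
  y = 0: RHS = 7 is not a perfect cube.
  y = 1: RHS = 13 is not a perfect cube.
  y = -1: RHS = 1 = (1)³ ⇒ x = 1 works.
  y = 2: RHS = 55 is not a perfect cube.
  y = -2: RHS = -41 is not a perfect cube.
  y = 3: RHS = 169 is not a perfect cube.
  y = -3: RHS = -155 is not a perfect cube.
Continuing the search up to |y| = 35 finds no further solutions beyond those listed.
Collected solutions: (1, -1).

Solutions (with |y| ≤ 35): (1, -1).


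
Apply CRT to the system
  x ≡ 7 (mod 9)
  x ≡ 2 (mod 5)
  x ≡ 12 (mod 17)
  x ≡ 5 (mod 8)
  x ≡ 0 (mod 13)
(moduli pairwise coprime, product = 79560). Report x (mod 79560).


Product of moduli M = 9 · 5 · 17 · 8 · 13 = 79560.
Merge one congruence at a time:
  Start: x ≡ 7 (mod 9).
  Combine with x ≡ 2 (mod 5); new modulus lcm = 45.
    Write x = 7 + 9·t and substitute into x ≡ 2 (mod 5): 9·t ≡ 2 − 7 = -5 (mod 5).
    Reduce coefficients mod 5: 4·t ≡ 0 (mod 5).
    The inverse of 4 mod 5 is 4 (since 4·4 = 16 = 3·5 + 1), so t ≡ 4·0 = 0 ≡ 0 (mod 5).
    Then x = 7 + 9·0 = 7, valid modulo lcm(9, 5) = 45: x ≡ 7 (mod 45).
  Combine with x ≡ 12 (mod 17); new modulus lcm = 765.
    Write x = 7 + 45·t and substitute into x ≡ 12 (mod 17): 45·t ≡ 12 − 7 = 5 (mod 17).
    Reduce coefficients mod 17: 11·t ≡ 5 (mod 17).
    The inverse of 11 mod 17 is 14 (since 11·14 = 154 = 9·17 + 1), so t ≡ 14·5 = 70 ≡ 2 (mod 17).
    Then x = 7 + 45·2 = 97, valid modulo lcm(45, 17) = 765: x ≡ 97 (mod 765).
  Combine with x ≡ 5 (mod 8); new modulus lcm = 6120.
    Write x = 97 + 765·t and substitute into x ≡ 5 (mod 8): 765·t ≡ 5 − 97 = -92 (mod 8).
    Reduce coefficients mod 8: 5·t ≡ 4 (mod 8).
    The inverse of 5 mod 8 is 5 (since 5·5 = 25 = 3·8 + 1), so t ≡ 5·4 = 20 ≡ 4 (mod 8).
    Then x = 97 + 765·4 = 3157, valid modulo lcm(765, 8) = 6120: x ≡ 3157 (mod 6120).
  Combine with x ≡ 0 (mod 13); new modulus lcm = 79560.
    Write x = 3157 + 6120·t and substitute into x ≡ 0 (mod 13): 6120·t ≡ 0 − 3157 = -3157 (mod 13).
    Reduce coefficients mod 13: 10·t ≡ 2 (mod 13).
    The inverse of 10 mod 13 is 4 (since 10·4 = 40 = 3·13 + 1), so t ≡ 4·2 = 8 ≡ 8 (mod 13).
    Then x = 3157 + 6120·8 = 52117, valid modulo lcm(6120, 13) = 79560: x ≡ 52117 (mod 79560).
Verify against each original: 52117 mod 9 = 7, 52117 mod 5 = 2, 52117 mod 17 = 12, 52117 mod 8 = 5, 52117 mod 13 = 0.

x ≡ 52117 (mod 79560).
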